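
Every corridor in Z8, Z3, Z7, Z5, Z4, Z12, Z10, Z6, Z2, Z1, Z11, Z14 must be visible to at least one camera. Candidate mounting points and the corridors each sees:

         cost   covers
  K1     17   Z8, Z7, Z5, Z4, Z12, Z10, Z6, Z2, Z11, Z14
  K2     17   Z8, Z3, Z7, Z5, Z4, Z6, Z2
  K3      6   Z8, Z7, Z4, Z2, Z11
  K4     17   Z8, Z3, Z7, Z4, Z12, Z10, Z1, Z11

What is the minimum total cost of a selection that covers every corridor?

K1, K4 cover every corridor at cost 17 + 17 = 34.
Any cover uses at least 2 camera mounts; among all covering selections none totals below 34.
Greedy by coverage-per-cost would pick K3, K1, K4 for 40 — worse than the optimum 34.

34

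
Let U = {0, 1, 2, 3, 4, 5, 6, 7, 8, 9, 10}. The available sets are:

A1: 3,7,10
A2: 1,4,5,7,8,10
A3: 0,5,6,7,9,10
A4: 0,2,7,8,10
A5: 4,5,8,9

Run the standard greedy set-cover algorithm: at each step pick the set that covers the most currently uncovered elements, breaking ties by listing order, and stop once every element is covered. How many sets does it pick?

4

Pick 1: A2 covers 6 new elements (1, 4, 5, 7, 8, 10).
Pick 2: A3 covers 3 new elements (0, 6, 9).
Pick 3: A1 covers 1 new elements (3).
Pick 4: A4 covers 1 new elements (2).
Greedy uses 4 sets.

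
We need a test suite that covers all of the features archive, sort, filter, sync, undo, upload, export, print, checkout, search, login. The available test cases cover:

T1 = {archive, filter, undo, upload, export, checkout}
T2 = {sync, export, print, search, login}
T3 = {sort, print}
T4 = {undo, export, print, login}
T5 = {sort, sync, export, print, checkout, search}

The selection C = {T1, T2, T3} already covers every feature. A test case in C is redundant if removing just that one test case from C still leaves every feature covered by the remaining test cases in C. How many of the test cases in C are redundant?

0

Drop T1: archive, filter, undo, upload, … uncovered — not redundant.
Drop T2: sync, search, login uncovered — not redundant.
Drop T3: sort uncovered — not redundant.
None of the test cases in C is redundant.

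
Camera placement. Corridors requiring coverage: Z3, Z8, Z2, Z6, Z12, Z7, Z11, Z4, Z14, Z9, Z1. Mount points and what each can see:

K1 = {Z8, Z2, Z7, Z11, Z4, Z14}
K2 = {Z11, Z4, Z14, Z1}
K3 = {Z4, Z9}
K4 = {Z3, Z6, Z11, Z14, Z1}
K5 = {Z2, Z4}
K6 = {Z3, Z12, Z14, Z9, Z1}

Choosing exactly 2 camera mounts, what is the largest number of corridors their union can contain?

10

Choosing K1, K6 covers {Z3, Z8, Z2, Z12, Z7, Z11, Z4, Z14, Z9, Z1} — 10 corridors.
No choice of 2 camera mounts does better; here Z6 is left uncovered.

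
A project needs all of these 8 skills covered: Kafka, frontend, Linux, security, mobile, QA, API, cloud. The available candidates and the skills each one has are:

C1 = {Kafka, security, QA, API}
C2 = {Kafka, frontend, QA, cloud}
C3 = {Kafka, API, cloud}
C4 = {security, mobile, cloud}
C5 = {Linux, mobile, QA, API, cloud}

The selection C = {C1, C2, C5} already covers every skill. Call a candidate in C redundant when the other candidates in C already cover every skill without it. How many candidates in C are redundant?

0

Drop C1: security uncovered — not redundant.
Drop C2: frontend uncovered — not redundant.
Drop C5: Linux, mobile uncovered — not redundant.
None of the candidates in C is redundant.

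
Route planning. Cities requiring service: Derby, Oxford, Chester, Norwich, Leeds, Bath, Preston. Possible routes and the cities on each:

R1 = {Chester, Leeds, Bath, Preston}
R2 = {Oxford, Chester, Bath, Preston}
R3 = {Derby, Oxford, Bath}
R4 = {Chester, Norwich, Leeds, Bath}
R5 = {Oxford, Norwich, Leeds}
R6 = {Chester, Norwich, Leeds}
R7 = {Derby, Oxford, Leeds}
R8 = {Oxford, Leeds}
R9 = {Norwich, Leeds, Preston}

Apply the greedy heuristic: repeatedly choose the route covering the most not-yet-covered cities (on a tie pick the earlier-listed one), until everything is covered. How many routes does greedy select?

Pick 1: R1 covers 4 new cities (Chester, Leeds, Bath, Preston).
Pick 2: R3 covers 2 new cities (Derby, Oxford).
Pick 3: R4 covers 1 new cities (Norwich).
Greedy uses 3 routes.

3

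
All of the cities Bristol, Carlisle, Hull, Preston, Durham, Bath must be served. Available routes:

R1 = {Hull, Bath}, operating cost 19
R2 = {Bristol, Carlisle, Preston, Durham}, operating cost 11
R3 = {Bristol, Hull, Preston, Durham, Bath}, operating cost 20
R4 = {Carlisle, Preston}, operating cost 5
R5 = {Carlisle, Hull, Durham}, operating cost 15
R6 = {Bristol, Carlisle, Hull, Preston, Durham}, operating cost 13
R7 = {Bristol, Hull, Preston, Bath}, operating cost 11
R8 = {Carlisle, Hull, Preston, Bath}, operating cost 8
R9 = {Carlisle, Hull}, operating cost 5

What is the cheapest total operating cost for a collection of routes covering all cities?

R2, R8 cover every city at operating cost 11 + 8 = 19.
Any cover uses at least 2 routes; among all covering selections none totals below 19.

19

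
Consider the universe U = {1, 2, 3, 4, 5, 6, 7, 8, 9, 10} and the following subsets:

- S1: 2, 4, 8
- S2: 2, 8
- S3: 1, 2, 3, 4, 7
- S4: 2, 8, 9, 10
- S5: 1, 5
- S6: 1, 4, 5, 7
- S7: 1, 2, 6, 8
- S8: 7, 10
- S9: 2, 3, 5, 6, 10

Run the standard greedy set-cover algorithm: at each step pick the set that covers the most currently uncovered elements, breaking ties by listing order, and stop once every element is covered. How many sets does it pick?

Pick 1: S3 covers 5 new elements (1, 2, 3, 4, 7).
Pick 2: S4 covers 3 new elements (8, 9, 10).
Pick 3: S9 covers 2 new elements (5, 6).
Greedy uses 3 sets.

3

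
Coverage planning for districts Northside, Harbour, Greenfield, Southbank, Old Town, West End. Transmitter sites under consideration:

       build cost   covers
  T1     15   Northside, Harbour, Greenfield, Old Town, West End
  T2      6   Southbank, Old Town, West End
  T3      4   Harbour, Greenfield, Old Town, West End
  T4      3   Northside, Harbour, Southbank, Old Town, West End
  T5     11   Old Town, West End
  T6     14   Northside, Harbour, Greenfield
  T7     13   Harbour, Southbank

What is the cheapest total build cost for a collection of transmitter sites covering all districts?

T3, T4 cover every district at build cost 4 + 3 = 7.
Any cover uses at least 2 transmitter sites; among all covering selections none totals below 7.

7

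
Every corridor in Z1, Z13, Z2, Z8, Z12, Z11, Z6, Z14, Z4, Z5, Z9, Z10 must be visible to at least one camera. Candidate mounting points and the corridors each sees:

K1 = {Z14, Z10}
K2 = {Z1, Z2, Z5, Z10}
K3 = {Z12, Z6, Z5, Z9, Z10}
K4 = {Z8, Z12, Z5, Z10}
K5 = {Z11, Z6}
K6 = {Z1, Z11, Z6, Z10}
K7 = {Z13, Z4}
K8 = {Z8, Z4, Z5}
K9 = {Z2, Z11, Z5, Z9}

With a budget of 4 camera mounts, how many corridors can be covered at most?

Choosing K4, K6, K7, K9 covers {Z1, Z13, Z2, Z8, Z12, Z11, Z6, Z4, Z5, Z9, Z10} — 11 corridors.
No choice of 4 camera mounts does better; here Z14 is left uncovered.

11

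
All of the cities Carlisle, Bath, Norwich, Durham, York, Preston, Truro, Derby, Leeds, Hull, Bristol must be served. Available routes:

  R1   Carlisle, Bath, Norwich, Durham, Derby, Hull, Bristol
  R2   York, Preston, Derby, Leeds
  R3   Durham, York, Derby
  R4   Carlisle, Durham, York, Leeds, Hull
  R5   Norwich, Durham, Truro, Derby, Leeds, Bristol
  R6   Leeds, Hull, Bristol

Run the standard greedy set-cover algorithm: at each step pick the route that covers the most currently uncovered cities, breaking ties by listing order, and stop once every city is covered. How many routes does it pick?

Pick 1: R1 covers 7 new cities (Carlisle, Bath, Norwich, Durham, Derby, Hull, Bristol).
Pick 2: R2 covers 3 new cities (York, Preston, Leeds).
Pick 3: R5 covers 1 new cities (Truro).
Greedy uses 3 routes.

3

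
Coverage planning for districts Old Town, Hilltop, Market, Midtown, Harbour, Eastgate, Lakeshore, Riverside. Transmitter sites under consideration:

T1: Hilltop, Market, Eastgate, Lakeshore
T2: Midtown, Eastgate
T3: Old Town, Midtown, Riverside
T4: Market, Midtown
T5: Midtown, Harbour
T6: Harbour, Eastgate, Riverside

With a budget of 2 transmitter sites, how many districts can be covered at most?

Choosing T1, T3 covers {Old Town, Hilltop, Market, Midtown, Eastgate, Lakeshore, Riverside} — 7 districts.
No choice of 2 transmitter sites does better; here Harbour is left uncovered.

7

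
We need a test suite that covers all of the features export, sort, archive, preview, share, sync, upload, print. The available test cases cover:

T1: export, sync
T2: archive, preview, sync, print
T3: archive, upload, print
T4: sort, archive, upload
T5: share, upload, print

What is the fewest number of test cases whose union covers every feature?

4

T1, T2, T4, T5 together cover {export, sort, archive, preview, share, sync, upload, print} — every feature.
No 3 of the 5 test cases cover everything (all 10 triples fall short), so 4 is minimum.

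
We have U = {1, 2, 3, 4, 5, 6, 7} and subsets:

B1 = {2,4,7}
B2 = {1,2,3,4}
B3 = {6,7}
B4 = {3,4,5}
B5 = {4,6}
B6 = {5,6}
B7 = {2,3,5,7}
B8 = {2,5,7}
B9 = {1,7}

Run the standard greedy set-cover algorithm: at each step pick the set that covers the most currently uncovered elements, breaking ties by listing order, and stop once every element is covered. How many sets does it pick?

3

Pick 1: B2 covers 4 new elements (1, 2, 3, 4).
Pick 2: B3 covers 2 new elements (6, 7).
Pick 3: B4 covers 1 new elements (5).
Greedy uses 3 sets.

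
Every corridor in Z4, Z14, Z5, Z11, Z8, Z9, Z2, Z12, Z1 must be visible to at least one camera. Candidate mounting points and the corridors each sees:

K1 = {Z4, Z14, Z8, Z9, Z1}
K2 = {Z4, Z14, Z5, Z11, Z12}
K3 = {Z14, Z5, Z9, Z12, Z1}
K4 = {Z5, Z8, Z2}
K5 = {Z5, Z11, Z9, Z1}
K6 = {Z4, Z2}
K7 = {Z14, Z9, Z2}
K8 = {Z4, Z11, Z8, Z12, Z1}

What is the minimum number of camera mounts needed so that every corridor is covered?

K1, K2, K4 together cover {Z4, Z14, Z5, Z11, Z8, Z9, Z2, Z12, Z1} — every corridor.
No 2 of the 8 camera mounts cover everything (all 28 pairs fall short), so 3 is minimum.

3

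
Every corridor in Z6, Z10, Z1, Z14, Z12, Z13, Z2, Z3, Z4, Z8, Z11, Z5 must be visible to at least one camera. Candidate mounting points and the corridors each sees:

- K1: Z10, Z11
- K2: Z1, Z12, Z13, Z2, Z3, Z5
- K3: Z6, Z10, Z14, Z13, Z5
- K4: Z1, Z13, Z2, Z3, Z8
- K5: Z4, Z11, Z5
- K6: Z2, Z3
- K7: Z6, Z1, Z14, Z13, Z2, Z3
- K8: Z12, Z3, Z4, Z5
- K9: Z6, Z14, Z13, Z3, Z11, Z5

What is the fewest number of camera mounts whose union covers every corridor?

4

K1, K3, K4, K8 together cover {Z6, Z10, Z1, Z14, Z12, Z13, Z2, Z3, Z4, Z8, Z11, Z5} — every corridor.
No 3 of the 9 camera mounts cover everything (all 84 triples fall short), so 4 is minimum.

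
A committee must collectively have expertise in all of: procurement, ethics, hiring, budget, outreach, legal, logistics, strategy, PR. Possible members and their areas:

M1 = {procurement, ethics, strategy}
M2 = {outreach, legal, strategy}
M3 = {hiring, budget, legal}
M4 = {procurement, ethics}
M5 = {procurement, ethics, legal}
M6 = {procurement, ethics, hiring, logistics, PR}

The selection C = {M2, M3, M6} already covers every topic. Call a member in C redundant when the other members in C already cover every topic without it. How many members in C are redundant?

0

Drop M2: outreach, strategy uncovered — not redundant.
Drop M3: budget uncovered — not redundant.
Drop M6: procurement, ethics, logistics, PR uncovered — not redundant.
None of the members in C is redundant.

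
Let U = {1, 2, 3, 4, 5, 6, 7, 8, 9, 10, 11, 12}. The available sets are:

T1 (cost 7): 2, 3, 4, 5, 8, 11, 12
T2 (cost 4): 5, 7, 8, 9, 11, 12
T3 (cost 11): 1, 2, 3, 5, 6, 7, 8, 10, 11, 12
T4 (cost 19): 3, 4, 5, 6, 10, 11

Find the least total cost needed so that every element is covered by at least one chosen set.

22

T1, T2, T3 cover every element at cost 7 + 4 + 11 = 22.
Any cover uses at least 3 sets; among all covering selections none totals below 22.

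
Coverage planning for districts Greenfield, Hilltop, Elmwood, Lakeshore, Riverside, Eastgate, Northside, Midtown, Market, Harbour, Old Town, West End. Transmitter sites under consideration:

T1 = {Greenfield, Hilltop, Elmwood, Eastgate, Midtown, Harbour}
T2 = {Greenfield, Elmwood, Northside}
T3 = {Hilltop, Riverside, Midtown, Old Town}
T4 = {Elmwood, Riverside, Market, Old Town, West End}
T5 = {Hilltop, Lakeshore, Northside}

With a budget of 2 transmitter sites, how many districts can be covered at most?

10

Choosing T1, T4 covers {Greenfield, Hilltop, Elmwood, Riverside, Eastgate, Midtown, Market, Harbour, Old Town, West End} — 10 districts.
No choice of 2 transmitter sites does better; here Lakeshore, Northside are left uncovered.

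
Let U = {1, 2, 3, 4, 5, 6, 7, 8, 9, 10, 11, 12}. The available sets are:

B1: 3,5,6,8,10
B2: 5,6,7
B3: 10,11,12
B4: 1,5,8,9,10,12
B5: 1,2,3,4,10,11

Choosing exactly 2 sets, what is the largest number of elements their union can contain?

10

Choosing B4, B5 covers {1, 2, 3, 4, 5, 8, 9, 10, 11, 12} — 10 elements.
No choice of 2 sets does better; here 6, 7 are left uncovered.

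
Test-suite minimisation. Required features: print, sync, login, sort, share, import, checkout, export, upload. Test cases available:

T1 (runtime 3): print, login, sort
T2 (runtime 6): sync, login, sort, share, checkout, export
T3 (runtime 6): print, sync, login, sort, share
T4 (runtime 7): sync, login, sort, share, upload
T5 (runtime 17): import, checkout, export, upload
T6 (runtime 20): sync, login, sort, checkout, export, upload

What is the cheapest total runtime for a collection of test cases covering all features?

T3, T5 cover every feature at runtime 6 + 17 = 23.
Any cover uses at least 2 test cases; among all covering selections none totals below 23.
Greedy by coverage-per-runtime would pick T1, T2, T4, T5 for 33 — worse than the optimum 23.

23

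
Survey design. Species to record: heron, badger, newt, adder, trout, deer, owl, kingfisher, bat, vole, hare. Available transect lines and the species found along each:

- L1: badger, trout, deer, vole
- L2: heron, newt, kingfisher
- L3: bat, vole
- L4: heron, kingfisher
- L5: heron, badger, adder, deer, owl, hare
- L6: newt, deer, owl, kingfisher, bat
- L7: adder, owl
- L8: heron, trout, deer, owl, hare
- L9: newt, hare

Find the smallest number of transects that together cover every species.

L1, L5, L6 together cover {heron, badger, newt, adder, trout, deer, owl, kingfisher, bat, vole, hare} — every species.
No 2 of the 9 transects cover everything (all 36 pairs fall short), so 3 is minimum.

3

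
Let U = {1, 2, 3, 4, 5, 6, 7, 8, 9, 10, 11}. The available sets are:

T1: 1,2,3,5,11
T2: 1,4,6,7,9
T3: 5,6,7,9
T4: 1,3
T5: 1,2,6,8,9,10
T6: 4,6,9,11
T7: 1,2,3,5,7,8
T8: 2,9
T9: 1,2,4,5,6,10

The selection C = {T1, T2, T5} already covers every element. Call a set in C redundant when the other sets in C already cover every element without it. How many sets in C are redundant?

Drop T1: 3, 5, 11 uncovered — not redundant.
Drop T2: 4, 7 uncovered — not redundant.
Drop T5: 8, 10 uncovered — not redundant.
None of the sets in C is redundant.

0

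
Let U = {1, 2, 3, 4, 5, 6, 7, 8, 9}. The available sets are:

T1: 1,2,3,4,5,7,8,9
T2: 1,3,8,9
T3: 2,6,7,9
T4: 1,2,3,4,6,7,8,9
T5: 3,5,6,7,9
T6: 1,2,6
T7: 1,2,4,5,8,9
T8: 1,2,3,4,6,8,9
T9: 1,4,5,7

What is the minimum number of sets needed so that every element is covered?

T1, T3 together cover {1, 2, 3, 4, 5, 6, 7, 8, 9} — every element.
No single set contains all 9 elements, so 2 is optimal.

2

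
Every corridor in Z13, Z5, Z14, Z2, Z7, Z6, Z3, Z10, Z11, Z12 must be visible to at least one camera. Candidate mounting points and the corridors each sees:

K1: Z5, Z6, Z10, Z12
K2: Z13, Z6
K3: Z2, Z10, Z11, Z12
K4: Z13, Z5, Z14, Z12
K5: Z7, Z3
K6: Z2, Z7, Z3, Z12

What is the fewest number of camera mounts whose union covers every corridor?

K1, K3, K4, K5 together cover {Z13, Z5, Z14, Z2, Z7, Z6, Z3, Z10, Z11, Z12} — every corridor.
No 3 of the 6 camera mounts cover everything (all 20 triples fall short), so 4 is minimum.

4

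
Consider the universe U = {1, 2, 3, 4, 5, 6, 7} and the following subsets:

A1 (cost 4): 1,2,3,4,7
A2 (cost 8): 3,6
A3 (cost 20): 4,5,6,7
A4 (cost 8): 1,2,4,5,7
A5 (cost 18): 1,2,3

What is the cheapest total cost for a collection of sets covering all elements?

16

A2, A4 cover every element at cost 8 + 8 = 16.
Any cover uses at least 2 sets; among all covering selections none totals below 16.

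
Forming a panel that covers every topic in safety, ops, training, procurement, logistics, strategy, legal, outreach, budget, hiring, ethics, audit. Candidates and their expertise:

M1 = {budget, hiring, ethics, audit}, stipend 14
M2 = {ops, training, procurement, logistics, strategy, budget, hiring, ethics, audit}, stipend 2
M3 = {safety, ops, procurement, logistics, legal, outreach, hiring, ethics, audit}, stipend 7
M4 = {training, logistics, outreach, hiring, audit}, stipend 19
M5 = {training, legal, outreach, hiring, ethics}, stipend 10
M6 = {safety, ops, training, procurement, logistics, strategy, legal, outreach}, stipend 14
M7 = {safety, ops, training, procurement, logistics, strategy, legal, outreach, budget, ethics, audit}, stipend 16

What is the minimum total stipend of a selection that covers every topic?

M2, M3 cover every topic at stipend 2 + 7 = 9.
Any cover uses at least 2 members; among all covering selections none totals below 9.

9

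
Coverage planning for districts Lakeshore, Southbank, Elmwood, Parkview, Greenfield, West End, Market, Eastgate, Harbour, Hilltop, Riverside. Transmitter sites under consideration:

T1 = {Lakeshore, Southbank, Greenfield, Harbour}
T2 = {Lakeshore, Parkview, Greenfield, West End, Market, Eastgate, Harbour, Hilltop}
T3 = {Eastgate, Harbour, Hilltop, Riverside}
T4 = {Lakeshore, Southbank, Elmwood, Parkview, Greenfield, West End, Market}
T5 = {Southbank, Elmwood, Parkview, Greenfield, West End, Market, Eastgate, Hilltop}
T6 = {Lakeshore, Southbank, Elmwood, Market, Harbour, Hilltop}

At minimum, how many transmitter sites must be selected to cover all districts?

2

T3, T4 together cover {Lakeshore, Southbank, Elmwood, Parkview, Greenfield, West End, Market, Eastgate, Harbour, Hilltop, Riverside} — every district.
No single transmitter site contains all 11 districts, so 2 is optimal.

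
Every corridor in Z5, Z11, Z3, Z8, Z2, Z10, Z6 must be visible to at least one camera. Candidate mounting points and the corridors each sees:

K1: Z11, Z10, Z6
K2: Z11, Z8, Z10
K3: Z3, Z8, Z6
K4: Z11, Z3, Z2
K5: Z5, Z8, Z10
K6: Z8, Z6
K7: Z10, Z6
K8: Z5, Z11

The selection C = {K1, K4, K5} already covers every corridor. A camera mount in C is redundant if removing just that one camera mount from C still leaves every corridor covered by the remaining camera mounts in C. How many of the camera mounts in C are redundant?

0

Drop K1: Z6 uncovered — not redundant.
Drop K4: Z3, Z2 uncovered — not redundant.
Drop K5: Z5, Z8 uncovered — not redundant.
None of the camera mounts in C is redundant.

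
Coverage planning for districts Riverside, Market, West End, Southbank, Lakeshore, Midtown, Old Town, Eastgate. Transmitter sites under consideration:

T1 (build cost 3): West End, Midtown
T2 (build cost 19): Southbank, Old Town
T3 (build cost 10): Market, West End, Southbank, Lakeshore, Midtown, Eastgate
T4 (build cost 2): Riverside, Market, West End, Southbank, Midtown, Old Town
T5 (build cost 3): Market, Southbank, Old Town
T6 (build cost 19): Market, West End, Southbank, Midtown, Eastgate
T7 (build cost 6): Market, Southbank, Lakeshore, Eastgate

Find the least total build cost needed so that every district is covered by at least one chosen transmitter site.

T4, T7 cover every district at build cost 2 + 6 = 8.
Any cover uses at least 2 transmitter sites; among all covering selections none totals below 8.

8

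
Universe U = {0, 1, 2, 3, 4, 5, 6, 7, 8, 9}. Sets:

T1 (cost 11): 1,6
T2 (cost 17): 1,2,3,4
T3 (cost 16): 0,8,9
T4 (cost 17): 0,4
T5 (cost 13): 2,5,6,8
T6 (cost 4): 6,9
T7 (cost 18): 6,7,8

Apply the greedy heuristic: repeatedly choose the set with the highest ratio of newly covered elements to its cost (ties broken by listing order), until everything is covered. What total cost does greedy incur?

68

Pick 1: T6 adds 2 new (6, 9) at cost 4 (ratio 2/4).
Pick 2: T2 adds 4 new (1, 2, 3, 4) at cost 17 (ratio 4/17).
Pick 3: T5 adds 2 new (5, 8) at cost 13 (ratio 2/13).
Pick 4: T3 adds 1 new (0) at cost 16 (ratio 1/16).
Pick 5: T7 adds 1 new (7) at cost 18 (ratio 1/18).
Greedy total cost: 4 + 17 + 13 + 16 + 18 = 68. (The true optimum is 64, so greedy overshoots here.)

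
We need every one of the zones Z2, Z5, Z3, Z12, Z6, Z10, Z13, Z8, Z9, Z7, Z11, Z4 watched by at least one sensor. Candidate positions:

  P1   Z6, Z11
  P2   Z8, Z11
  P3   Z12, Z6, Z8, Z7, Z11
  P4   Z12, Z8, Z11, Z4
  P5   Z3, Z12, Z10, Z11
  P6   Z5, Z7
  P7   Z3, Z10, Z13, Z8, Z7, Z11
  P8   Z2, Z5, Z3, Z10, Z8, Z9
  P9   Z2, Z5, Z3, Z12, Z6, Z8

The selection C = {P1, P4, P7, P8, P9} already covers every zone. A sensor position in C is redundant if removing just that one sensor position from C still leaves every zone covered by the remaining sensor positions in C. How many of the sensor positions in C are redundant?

2

Drop P1: the rest still cover every zone — redundant.
Drop P4: Z4 uncovered — not redundant.
Drop P7: Z13, Z7 uncovered — not redundant.
Drop P8: Z9 uncovered — not redundant.
Drop P9: the rest still cover every zone — redundant.
2 redundant: P1, P9.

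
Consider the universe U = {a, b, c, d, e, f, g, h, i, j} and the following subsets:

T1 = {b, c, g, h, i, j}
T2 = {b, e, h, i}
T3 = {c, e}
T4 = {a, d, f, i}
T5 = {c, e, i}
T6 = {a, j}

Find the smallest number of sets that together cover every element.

T1, T2, T4 together cover {a, b, c, d, e, f, g, h, i, j} — every element.
No 2 of the 6 sets cover everything (all 15 pairs fall short), so 3 is minimum.

3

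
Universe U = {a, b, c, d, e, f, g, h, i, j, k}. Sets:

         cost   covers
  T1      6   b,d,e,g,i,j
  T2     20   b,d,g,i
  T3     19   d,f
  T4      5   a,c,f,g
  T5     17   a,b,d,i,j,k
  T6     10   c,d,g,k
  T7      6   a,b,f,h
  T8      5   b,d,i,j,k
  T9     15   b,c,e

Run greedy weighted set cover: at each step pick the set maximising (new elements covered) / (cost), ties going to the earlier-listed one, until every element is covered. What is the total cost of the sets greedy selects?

Pick 1: T1 adds 6 new (b, d, e, g, i, j) at cost 6 (ratio 6/6).
Pick 2: T4 adds 3 new (a, c, f) at cost 5 (ratio 3/5).
Pick 3: T8 adds 1 new (k) at cost 5 (ratio 1/5).
Pick 4: T7 adds 1 new (h) at cost 6 (ratio 1/6).
Greedy total cost: 6 + 5 + 5 + 6 = 22.

22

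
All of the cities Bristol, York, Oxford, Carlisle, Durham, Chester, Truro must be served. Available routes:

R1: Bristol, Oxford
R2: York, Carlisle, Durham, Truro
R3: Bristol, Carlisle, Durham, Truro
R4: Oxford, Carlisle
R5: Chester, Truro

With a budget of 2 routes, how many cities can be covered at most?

Choosing R1, R2 covers {Bristol, York, Oxford, Carlisle, Durham, Truro} — 6 cities.
No choice of 2 routes does better; here Chester is left uncovered.

6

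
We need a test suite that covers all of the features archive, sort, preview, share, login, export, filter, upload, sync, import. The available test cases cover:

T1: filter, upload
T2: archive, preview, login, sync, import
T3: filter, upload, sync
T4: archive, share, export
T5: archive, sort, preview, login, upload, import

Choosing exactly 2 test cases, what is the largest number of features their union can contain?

8

Choosing T3, T5 covers {archive, sort, preview, login, filter, upload, sync, import} — 8 features.
No choice of 2 test cases does better; here share, export are left uncovered.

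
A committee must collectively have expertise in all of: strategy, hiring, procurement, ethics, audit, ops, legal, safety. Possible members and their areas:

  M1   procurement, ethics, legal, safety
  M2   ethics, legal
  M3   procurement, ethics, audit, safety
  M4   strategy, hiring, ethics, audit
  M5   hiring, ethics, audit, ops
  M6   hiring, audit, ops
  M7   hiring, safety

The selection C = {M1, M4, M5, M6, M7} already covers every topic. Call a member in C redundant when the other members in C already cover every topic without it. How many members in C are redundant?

3

Drop M1: procurement, legal uncovered — not redundant.
Drop M4: strategy uncovered — not redundant.
Drop M5: the rest still cover every topic — redundant.
Drop M6: the rest still cover every topic — redundant.
Drop M7: the rest still cover every topic — redundant.
3 redundant: M5, M6, M7.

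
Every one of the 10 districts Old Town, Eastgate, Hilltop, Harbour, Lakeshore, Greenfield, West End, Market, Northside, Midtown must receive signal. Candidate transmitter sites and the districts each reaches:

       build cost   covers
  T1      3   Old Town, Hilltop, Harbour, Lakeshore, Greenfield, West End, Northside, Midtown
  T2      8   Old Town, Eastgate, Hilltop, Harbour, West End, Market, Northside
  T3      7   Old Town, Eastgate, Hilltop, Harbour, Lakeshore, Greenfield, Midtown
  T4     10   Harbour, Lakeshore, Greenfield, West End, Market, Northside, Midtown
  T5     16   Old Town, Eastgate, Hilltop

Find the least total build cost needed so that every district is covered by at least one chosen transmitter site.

T1, T2 cover every district at build cost 3 + 8 = 11.
Any cover uses at least 2 transmitter sites; among all covering selections none totals below 11.

11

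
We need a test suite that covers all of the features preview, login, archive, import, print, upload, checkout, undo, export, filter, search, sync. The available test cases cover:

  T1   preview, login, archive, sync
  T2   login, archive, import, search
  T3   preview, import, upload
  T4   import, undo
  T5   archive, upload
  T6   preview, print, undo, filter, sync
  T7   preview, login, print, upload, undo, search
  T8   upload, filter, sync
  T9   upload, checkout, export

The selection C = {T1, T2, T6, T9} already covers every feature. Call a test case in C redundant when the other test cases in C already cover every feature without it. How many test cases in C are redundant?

1

Drop T1: the rest still cover every feature — redundant.
Drop T2: import, search uncovered — not redundant.
Drop T6: print, undo, filter uncovered — not redundant.
Drop T9: upload, checkout, export uncovered — not redundant.
1 redundant: T1.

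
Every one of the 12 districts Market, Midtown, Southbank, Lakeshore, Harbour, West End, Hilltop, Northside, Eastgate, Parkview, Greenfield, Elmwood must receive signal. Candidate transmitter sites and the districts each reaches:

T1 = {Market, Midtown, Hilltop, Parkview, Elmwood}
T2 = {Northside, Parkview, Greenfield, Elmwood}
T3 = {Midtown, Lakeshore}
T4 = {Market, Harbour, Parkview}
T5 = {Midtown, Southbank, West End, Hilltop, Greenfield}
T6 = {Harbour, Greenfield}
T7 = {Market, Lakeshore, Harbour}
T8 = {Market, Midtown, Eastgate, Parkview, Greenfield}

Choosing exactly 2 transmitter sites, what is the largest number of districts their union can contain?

8

Choosing T1, T5 covers {Market, Midtown, Southbank, West End, Hilltop, Parkview, Greenfield, Elmwood} — 8 districts.
No choice of 2 transmitter sites does better; here Lakeshore, Harbour, Northside, Eastgate are left uncovered.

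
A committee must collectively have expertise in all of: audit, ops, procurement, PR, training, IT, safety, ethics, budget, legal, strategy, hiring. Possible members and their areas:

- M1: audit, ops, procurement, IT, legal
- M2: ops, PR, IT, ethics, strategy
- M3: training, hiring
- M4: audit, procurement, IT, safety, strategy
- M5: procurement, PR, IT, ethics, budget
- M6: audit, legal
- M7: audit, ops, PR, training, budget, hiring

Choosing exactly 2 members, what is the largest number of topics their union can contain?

10

Choosing M4, M7 covers {audit, ops, procurement, PR, training, IT, safety, budget, strategy, hiring} — 10 topics.
No choice of 2 members does better; here ethics, legal are left uncovered.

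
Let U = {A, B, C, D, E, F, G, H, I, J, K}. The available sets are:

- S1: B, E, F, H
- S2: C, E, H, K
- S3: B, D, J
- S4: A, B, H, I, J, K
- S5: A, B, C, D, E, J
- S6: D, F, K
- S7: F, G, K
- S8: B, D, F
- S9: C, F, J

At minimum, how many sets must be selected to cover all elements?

S4, S5, S7 together cover {A, B, C, D, E, F, G, H, I, J, K} — every element.
No 2 of the 9 sets cover everything (all 36 pairs fall short), so 3 is minimum.

3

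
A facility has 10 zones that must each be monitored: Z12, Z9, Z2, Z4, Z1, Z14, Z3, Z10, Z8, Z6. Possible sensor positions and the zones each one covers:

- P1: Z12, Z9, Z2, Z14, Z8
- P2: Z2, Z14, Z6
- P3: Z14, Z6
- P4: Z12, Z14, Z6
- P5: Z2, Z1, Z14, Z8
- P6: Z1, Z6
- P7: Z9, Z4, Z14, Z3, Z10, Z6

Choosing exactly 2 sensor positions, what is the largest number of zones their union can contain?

Choosing P1, P7 covers {Z12, Z9, Z2, Z4, Z14, Z3, Z10, Z8, Z6} — 9 zones.
No choice of 2 sensor positions does better; here Z1 is left uncovered.

9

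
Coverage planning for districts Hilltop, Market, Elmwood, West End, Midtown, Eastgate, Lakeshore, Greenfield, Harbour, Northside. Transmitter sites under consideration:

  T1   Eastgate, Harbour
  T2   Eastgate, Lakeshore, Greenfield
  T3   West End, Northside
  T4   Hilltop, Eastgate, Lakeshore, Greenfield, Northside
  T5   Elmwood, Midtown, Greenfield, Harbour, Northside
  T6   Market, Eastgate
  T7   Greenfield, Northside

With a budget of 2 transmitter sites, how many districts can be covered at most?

Choosing T4, T5 covers {Hilltop, Elmwood, Midtown, Eastgate, Lakeshore, Greenfield, Harbour, Northside} — 8 districts.
No choice of 2 transmitter sites does better; here Market, West End are left uncovered.

8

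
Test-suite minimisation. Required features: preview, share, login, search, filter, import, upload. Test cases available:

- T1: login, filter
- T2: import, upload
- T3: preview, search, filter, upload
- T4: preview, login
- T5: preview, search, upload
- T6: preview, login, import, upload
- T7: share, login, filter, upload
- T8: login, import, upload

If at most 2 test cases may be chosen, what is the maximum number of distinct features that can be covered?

Choosing T3, T6 covers {preview, login, search, filter, import, upload} — 6 features.
No choice of 2 test cases does better; here share is left uncovered.

6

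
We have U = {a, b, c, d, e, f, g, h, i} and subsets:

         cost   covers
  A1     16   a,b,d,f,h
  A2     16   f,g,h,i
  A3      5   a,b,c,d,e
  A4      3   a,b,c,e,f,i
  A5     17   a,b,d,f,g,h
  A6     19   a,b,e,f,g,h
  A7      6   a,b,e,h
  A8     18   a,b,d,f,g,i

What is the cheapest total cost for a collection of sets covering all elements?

A4, A5 cover every element at cost 3 + 17 = 20.
Any cover uses at least 2 sets; among all covering selections none totals below 20.

20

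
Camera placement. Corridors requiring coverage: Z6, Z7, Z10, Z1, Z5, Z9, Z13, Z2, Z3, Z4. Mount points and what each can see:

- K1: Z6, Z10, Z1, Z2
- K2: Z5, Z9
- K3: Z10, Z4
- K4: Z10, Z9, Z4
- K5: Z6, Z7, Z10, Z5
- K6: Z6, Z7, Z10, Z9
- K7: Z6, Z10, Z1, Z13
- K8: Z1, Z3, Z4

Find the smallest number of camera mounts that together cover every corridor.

5

K1, K2, K5, K7, K8 together cover {Z6, Z7, Z10, Z1, Z5, Z9, Z13, Z2, Z3, Z4} — every corridor.
No 4 of the 8 camera mounts cover everything (all 70 size-4 selections fall short), so 5 is minimum.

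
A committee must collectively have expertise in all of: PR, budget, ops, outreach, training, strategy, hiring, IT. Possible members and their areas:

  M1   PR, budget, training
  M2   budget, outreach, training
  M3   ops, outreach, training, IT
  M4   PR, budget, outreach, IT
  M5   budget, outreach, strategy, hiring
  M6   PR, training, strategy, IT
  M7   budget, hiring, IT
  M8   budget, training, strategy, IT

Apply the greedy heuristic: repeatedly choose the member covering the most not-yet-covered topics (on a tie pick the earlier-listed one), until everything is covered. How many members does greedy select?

3

Pick 1: M3 covers 4 new topics (ops, outreach, training, IT).
Pick 2: M5 covers 3 new topics (budget, strategy, hiring).
Pick 3: M1 covers 1 new topics (PR).
Greedy uses 3 members.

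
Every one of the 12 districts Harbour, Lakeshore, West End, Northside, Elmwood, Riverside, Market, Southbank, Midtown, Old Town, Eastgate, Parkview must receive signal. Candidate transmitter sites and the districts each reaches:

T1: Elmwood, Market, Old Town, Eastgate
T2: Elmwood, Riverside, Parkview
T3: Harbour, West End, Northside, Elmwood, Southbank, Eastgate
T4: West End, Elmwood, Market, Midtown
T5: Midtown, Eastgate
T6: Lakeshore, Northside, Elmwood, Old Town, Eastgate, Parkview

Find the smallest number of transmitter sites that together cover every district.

4

T2, T3, T4, T6 together cover {Harbour, Lakeshore, West End, Northside, Elmwood, Riverside, Market, Southbank, Midtown, Old Town, Eastgate, Parkview} — every district.
No 3 of the 6 transmitter sites cover everything (all 20 triples fall short), so 4 is minimum.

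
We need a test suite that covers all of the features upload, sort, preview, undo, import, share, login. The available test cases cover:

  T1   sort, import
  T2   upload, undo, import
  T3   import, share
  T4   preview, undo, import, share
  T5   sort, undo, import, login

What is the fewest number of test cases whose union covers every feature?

T2, T4, T5 together cover {upload, sort, preview, undo, import, share, login} — every feature.
No 2 of the 5 test cases cover everything (all 10 pairs fall short), so 3 is minimum.

3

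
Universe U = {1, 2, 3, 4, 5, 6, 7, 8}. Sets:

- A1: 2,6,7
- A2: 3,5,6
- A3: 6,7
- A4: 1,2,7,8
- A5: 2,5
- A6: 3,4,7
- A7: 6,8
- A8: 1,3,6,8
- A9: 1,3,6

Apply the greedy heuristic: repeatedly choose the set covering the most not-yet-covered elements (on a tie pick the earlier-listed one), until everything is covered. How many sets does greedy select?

3

Pick 1: A4 covers 4 new elements (1, 2, 7, 8).
Pick 2: A2 covers 3 new elements (3, 5, 6).
Pick 3: A6 covers 1 new elements (4).
Greedy uses 3 sets.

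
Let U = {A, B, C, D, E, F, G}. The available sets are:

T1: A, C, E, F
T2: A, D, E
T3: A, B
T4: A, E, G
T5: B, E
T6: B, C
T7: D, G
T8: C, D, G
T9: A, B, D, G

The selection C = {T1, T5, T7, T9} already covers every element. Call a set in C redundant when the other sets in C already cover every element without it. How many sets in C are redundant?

Drop T1: C, F uncovered — not redundant.
Drop T5: the rest still cover every element — redundant.
Drop T7: the rest still cover every element — redundant.
Drop T9: the rest still cover every element — redundant.
3 redundant: T5, T7, T9.

3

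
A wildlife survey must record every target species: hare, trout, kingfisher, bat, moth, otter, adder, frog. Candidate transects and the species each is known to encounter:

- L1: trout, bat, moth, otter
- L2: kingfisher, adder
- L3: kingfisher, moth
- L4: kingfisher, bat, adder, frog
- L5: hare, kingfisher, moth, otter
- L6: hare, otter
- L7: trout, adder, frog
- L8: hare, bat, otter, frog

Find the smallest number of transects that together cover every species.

L1, L2, L8 together cover {hare, trout, kingfisher, bat, moth, otter, adder, frog} — every species.
No 2 of the 8 transects cover everything (all 28 pairs fall short), so 3 is minimum.

3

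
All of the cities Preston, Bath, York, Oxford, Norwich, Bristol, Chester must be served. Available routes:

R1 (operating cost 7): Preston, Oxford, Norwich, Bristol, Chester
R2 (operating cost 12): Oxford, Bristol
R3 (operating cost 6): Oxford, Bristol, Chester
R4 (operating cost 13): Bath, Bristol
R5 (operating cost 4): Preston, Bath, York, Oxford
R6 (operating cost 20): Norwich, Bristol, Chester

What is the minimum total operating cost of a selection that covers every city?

11

R1, R5 cover every city at operating cost 7 + 4 = 11.
Any cover uses at least 2 routes; among all covering selections none totals below 11.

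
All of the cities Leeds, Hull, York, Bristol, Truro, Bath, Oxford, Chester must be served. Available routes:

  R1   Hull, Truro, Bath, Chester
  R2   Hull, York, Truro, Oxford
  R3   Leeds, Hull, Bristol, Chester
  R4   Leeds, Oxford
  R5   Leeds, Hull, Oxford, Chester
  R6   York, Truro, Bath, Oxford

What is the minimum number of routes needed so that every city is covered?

R3, R6 together cover {Leeds, Hull, York, Bristol, Truro, Bath, Oxford, Chester} — every city.
No single route contains all 8 cities, so 2 is optimal.
Greedy (largest uncovered first) would take R1, R2, R3 — 3 routes — but 2 suffice.

2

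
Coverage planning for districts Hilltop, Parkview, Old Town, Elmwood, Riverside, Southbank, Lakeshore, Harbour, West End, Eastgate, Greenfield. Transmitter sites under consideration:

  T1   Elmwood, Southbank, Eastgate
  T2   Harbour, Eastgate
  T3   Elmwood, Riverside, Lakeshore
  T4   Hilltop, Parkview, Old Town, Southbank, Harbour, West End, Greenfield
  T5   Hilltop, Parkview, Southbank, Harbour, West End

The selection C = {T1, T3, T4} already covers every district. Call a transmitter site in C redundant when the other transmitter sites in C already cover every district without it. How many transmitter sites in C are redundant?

Drop T1: Eastgate uncovered — not redundant.
Drop T3: Riverside, Lakeshore uncovered — not redundant.
Drop T4: Hilltop, Parkview, Old Town, Harbour, … uncovered — not redundant.
None of the transmitter sites in C is redundant.

0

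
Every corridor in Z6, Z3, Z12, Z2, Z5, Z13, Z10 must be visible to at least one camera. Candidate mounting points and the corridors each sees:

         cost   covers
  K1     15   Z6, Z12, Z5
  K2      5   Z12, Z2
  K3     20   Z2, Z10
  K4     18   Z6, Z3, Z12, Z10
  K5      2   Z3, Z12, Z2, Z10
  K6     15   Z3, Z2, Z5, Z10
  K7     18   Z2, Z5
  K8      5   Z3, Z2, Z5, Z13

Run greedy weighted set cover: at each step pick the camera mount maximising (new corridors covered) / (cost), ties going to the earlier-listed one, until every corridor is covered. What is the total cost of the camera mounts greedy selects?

Pick 1: K5 adds 4 new (Z3, Z12, Z2, Z10) at cost 2 (ratio 4/2).
Pick 2: K8 adds 2 new (Z5, Z13) at cost 5 (ratio 2/5).
Pick 3: K1 adds 1 new (Z6) at cost 15 (ratio 1/15).
Greedy total cost: 2 + 5 + 15 = 22.

22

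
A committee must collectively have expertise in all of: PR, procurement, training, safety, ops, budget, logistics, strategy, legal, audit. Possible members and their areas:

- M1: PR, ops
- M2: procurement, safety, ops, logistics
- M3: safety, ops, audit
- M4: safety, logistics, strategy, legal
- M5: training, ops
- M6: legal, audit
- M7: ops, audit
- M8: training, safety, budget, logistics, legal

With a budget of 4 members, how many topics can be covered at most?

9

Choosing M1, M2, M3, M8 covers {PR, procurement, training, safety, ops, budget, logistics, legal, audit} — 9 topics.
No choice of 4 members does better; here strategy is left uncovered.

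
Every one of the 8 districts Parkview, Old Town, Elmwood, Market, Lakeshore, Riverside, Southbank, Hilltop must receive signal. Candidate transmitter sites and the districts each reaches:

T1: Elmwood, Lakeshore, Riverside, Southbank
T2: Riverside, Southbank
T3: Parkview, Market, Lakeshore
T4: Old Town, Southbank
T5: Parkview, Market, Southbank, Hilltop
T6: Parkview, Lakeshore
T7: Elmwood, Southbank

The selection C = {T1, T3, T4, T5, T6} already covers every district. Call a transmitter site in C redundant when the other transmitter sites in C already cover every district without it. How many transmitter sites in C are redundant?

2

Drop T1: Elmwood, Riverside uncovered — not redundant.
Drop T3: the rest still cover every district — redundant.
Drop T4: Old Town uncovered — not redundant.
Drop T5: Hilltop uncovered — not redundant.
Drop T6: the rest still cover every district — redundant.
2 redundant: T3, T6.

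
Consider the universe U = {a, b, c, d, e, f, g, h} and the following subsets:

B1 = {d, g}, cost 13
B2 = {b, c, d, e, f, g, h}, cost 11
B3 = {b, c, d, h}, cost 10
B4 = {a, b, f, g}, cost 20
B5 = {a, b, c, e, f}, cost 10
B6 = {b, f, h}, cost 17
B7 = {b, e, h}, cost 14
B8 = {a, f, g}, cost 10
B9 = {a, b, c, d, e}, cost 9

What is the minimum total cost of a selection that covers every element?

B2, B9 cover every element at cost 11 + 9 = 20.
Any cover uses at least 2 sets; among all covering selections none totals below 20.

20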